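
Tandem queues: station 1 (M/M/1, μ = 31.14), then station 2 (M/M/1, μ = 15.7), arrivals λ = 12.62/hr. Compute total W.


Each node sees arrival rate λ = 12.62/hr (tandem ⇒ throughput preserved).
W₁ = 1/(μ₁−λ) = 1/(31.14−12.62) = 0.05400 hr
W₂ = 1/(μ₂−λ) = 1/(15.7−12.62) = 0.32468 hr
W_total = W₁ + W₂ = 0.05400 + 0.32468 = 0.37867 hr

Final: 0.37867 hr


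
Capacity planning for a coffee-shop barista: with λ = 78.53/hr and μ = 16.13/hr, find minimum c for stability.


Stability requires cμ > λ ⇔ c > λ/μ.
λ/μ = 78.53/16.13 = 4.8686
Minimum integer c = ⌊4.8686⌋ + 1 = 5
Check: 5·16.13 = 80.65 > 78.53, while 4·16.13 = 64.52 ≤ 78.53

Final: 5 servers


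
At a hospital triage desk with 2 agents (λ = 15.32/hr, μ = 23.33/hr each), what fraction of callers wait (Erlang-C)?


a = λ/μ = 0.6567; ρ = a/2 = 0.3283
P₀ = 0.505647 (from M/M/c formula)
C(c,a) = [a^c/(c!(1−ρ))]·P₀ = [0.43121/(2·0.6717)]·0.505647
= 0.32100·0.505647 = 0.162312

Final: 0.162312


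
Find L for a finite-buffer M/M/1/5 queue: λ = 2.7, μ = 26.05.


ρ = 2.7/26.05 = 0.1036
L = ρ[1 − (K+1)ρ^K + Kρ^(K+1)] / [(1−ρ)(1−ρ^(K+1))]
Numerator: 0.1036·(1 − 6·0.00001196 + 5·0.000001240) = 0.103640
Denominator: (0.8964)·(0.999999) = 0.896352
L = 0.103640/0.896352 = 0.1156

Final: 0.1156


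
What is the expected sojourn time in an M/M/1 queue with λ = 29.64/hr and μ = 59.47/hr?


W = 1/(μ−λ) = 1/(59.47 − 29.64) = 1/29.83 = 0.03352 hr

Final: 0.03352 hr


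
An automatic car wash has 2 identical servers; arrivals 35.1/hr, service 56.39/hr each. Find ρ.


ρ = λ/(cμ) = 35.1/(2·56.39) = 35.1/112.78 = 0.3112

Final: 0.3112


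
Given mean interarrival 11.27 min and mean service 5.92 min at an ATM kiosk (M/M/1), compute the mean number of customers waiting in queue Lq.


λ = 60/11.27 = 5.3239 /hr
μ = 60/5.92 = 10.1351 /hr
ρ = λ/μ = 5.3239/10.1351 = 0.5253
Lq = ρ²/(1−ρ) = 0.2759/0.4747 = 0.5813

Final: 0.5813


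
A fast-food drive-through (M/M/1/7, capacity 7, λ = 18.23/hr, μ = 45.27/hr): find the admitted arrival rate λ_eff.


ρ = 0.4027; P_K = (1−ρ)ρ^7/(1−ρ^8) = 0.001026
λ_eff = λ(1 − P_K) = 18.23·(1 − 0.001026) = 18.23·0.998974 = 18.2113 /hr

Final: 18.2113 /hr


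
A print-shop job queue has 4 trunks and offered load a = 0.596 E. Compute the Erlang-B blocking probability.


B(c,a) = (a^c/c!) / Σ_{k=0}^{c} a^k/k!
a^4/4! = 0.005257
Σ terms (k=0..4): 1.00000 + 0.59600 + 0.17761 + 0.03528 + 0.005257 = 1.814150
B = 0.005257/1.814150 = 0.002898

Final: 0.002898


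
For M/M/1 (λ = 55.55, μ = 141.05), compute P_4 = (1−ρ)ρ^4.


ρ = 55.55/141.05 = 0.3938
P_n = (1−ρ)·ρ^n = (1 − 0.3938)·0.3938^4 = 0.6062·0.024057 = 0.014583

Final: 0.014583


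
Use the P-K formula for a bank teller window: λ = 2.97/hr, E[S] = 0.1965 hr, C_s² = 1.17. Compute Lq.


ρ = λ·E[S] = 2.97·0.1965 = 0.5836
Lq = ρ²(1+C_s²)/(2(1−ρ)) = 0.3406·(1+1.17)/(2·0.4164)
= 0.3406·2.1700/0.8328 = 0.88749

Final: 0.88749


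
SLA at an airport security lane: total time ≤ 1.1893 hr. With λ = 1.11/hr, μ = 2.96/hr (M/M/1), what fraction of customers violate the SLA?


W ~ Exponential(μ−λ) for M/M/1.
μ − λ = 2.96 − 1.11 = 1.8500
P(W > t) = e^{−(μ−λ)t} = e^{−2.2002} = 0.110780

Final: 0.110780


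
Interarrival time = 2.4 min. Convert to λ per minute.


λ = 1/(interarrival time) in consistent units.
1 minute = 1 min, so λ = 1/2.4 = 0.4167 per minute

Final: 0.4167 /min


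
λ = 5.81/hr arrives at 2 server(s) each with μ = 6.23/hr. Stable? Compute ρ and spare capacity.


Total capacity cμ = 2·6.23 = 12.46/hr
ρ = λ/(cμ) = 5.81/12.46 = 0.4663
Stable ⇔ ρ < 1: YES
Spare capacity = cμ − λ = 12.46 − 5.81 = 6.65/hr

Final: ρ = 0.4663; stable; margin = 6.65/hr


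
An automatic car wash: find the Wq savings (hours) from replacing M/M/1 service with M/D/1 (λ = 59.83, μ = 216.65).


ρ = 59.83/216.65 = 0.2762
Wq(M/M/1) = ρ/(μ−λ) = 0.2762/156.82 = 0.001761 hr
Wq(M/D/1) = ρ/(2(μ−λ)) = 0.0008805 hr
Savings = 0.001761 − 0.0008805 = 0.0008805 hr

Final: 0.0008805 hr


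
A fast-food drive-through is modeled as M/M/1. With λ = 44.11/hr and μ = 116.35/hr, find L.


ρ = λ/μ = 44.11/116.35 = 0.3791
L = ρ/(1−ρ) = 0.3791/(1 − 0.3791) = 0.3791/0.6209 = 0.6106

Final: 0.6106


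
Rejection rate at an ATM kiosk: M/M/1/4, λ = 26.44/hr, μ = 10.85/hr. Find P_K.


ρ = λ/μ = 26.44/10.85 = 2.4369
P_K = (1−ρ)ρ^K/(1−ρ^(K+1)) = (-1.4369·35.263617)/(1 − 85.932721)
= -50.669104/-84.932721 = 0.596579

Final: 0.596579


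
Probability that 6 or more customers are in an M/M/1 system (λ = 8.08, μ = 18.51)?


ρ = 8.08/18.51 = 0.4365
P(N ≥ n) = ρ^n = 0.4365^6 = 0.006919

Final: 0.006919


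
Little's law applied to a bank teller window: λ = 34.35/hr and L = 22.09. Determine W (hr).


W = L/λ = 22.09/34.35 = 0.6431 hr

Final: 0.6431 hr


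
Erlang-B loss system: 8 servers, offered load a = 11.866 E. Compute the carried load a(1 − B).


B(8,11.866) = 0.417559 (Erlang-B)
Carried load = a(1 − B) = 11.866·(1 − 0.417559) = 11.866·0.582441 = 6.9112 E

Final: 6.9112 Erlangs


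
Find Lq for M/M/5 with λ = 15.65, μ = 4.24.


a = λ/μ = 3.6910; ρ = a/5 = 0.7382
P₀ = 0.020233
Lq = P₀·a^c·ρ / (c!·(1−ρ)²) = 0.020233·685.08179·0.7382/(120·0.06854)
= 1.24417

Final: 1.24417


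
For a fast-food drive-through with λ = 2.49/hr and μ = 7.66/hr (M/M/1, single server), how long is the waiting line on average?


ρ = 2.49/7.66 = 0.3251
Lq = ρ²/(1−ρ) = 0.1057/0.6749 = 0.1566

Final: 0.1566


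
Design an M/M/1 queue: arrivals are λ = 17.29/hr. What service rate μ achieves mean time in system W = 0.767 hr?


W = 1/(μ−λ) ⇒ μ − λ = 1/W = 1/0.767 = 1.3038
μ = λ + 1/W = 17.29 + 1.3038 = 18.5938 per hr

Final: 18.5938 /hr


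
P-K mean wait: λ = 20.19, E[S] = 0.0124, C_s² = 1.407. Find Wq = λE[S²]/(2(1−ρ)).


ρ = λ·E[S] = 20.19·0.0124 = 0.2504
E[S²] = E[S]²(1+C_s²) = 0.0124²·(1+1.407) = 0.0003701
Wq = λ·E[S²]/(2(1−ρ)) = 20.19·0.0003701/(2·0.7496) = 0.004984 hr

Final: 0.004984 hr


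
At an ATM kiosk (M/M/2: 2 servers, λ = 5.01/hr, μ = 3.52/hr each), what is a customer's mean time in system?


a = 1.4233; ρ = 0.7116; P₀ = 0.168465
Lq = P₀·a^c·ρ/(c!(1−ρ)²) = 1.46045
Wq = Lq/λ = 1.46045/5.01 = 0.29151 hr
W = Wq + 1/μ = 0.29151 + 0.28409 = 0.57560 hr

Final: 0.57560 hr


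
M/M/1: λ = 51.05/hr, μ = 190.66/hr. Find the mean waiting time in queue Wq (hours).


ρ = 51.05/190.66 = 0.2678
Wq = ρ/(μ−λ) = 0.2678/(190.66 − 51.05) = 0.2678/139.61 = 0.001918 hr

Final: 0.001918 hr


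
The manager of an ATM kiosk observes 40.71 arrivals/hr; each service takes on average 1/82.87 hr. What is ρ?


ρ = λ/μ = 40.71/82.87 = 0.4913

Final: 0.4913


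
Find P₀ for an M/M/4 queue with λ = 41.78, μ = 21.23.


a = λ/μ = 41.78/21.23 = 1.9680; ρ = a/c = 0.4920
Σ_{k=0}^{3} a^k/k! (terms k=0..3) = 1.00000 + 1.96797 + 1.93645 + 1.27029 = 6.17472
Tail: a^4/(4!(1−ρ)) = 14.99940/(24·0.5080) = 1.23025
P₀ = 1/(6.17472 + 1.23025) = 1/7.40496 = 0.135045

Final: 0.135045


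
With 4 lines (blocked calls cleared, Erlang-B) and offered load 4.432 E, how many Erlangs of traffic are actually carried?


B(4,4.432) = 0.350713 (Erlang-B)
Carried load = a(1 − B) = 4.432·(1 − 0.350713) = 4.432·0.649287 = 2.8776 E

Final: 2.8776 Erlangs


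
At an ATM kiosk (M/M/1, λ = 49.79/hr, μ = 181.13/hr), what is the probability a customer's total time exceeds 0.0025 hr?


W ~ Exponential(μ−λ) for M/M/1.
μ − λ = 181.13 − 49.79 = 131.3400
P(W > t) = e^{−(μ−λ)t} = e^{−0.3284} = 0.720111

Final: 0.720111


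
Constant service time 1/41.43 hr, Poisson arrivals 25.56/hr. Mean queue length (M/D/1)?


ρ = 25.56/41.43 = 0.6169
M/D/1: Lq = ρ²/(2(1−ρ)) = 0.3806/(2·0.3831) = 0.49682

Final: 0.49682


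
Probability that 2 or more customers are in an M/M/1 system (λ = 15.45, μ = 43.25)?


ρ = 15.45/43.25 = 0.3572
P(N ≥ n) = ρ^n = 0.3572^2 = 0.127610

Final: 0.127610


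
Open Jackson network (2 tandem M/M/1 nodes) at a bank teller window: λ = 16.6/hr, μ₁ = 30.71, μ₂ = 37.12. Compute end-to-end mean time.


Each node sees arrival rate λ = 16.6/hr (tandem ⇒ throughput preserved).
W₁ = 1/(μ₁−λ) = 1/(30.71−16.6) = 0.07087 hr
W₂ = 1/(μ₂−λ) = 1/(37.12−16.6) = 0.04873 hr
W_total = W₁ + W₂ = 0.07087 + 0.04873 = 0.11960 hr

Final: 0.11960 hr


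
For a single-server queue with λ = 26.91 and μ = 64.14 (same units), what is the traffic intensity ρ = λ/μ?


ρ = λ/μ = 26.91/64.14 = 0.4196

Final: 0.4196


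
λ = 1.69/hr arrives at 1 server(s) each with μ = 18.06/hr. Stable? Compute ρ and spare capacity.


Total capacity cμ = 1·18.06 = 18.06/hr
ρ = λ/(cμ) = 1.69/18.06 = 0.09358
Stable ⇔ ρ < 1: YES
Spare capacity = cμ − λ = 18.06 − 1.69 = 16.37/hr

Final: ρ = 0.09358; stable; margin = 16.37/hr


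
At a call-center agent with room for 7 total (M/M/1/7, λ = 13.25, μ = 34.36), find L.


ρ = 13.25/34.36 = 0.3856
L = ρ[1 − (K+1)ρ^K + Kρ^(K+1)] / [(1−ρ)(1−ρ^(K+1))]
Numerator: 0.3856·(1 − 8·0.001268 + 7·0.0004890) = 0.383031
Denominator: (0.6144)·(0.999511) = 0.614077
L = 0.383031/0.614077 = 0.6238

Final: 0.6238


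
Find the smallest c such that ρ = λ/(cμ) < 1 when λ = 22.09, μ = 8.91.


Stability requires cμ > λ ⇔ c > λ/μ.
λ/μ = 22.09/8.91 = 2.4792
Minimum integer c = ⌊2.4792⌋ + 1 = 3
Check: 3·8.91 = 26.73 > 22.09, while 2·8.91 = 17.82 ≤ 22.09

Final: 3 servers


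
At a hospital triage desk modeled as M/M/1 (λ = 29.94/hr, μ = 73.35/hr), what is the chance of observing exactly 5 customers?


ρ = 29.94/73.35 = 0.4082
P_n = (1−ρ)·ρ^n = (1 − 0.4082)·0.4082^5 = 0.5918·0.011331 = 0.006706

Final: 0.006706


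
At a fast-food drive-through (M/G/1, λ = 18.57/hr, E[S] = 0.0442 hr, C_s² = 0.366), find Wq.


ρ = λ·E[S] = 18.57·0.0442 = 0.8208
E[S²] = E[S]²(1+C_s²) = 0.0442²·(1+0.366) = 0.002669
Wq = λ·E[S²]/(2(1−ρ)) = 18.57·0.002669/(2·0.1792) = 0.13827 hr

Final: 0.13827 hr


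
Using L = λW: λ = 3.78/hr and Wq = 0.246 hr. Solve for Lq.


Lq = λWq = 3.78·0.246 = 0.9299

Final: 0.9299


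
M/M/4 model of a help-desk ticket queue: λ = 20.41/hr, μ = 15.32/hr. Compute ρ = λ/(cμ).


ρ = λ/(cμ) = 20.41/(4·15.32) = 20.41/61.28 = 0.3331

Final: 0.3331


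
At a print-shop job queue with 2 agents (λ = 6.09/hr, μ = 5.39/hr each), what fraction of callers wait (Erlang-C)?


a = λ/μ = 1.1299; ρ = a/2 = 0.5649
P₀ = 0.278008 (from M/M/c formula)
C(c,a) = [a^c/(c!(1−ρ))]·P₀ = [1.27661/(2·0.4351)]·0.278008
= 1.46714·0.278008 = 0.407878

Final: 0.407878


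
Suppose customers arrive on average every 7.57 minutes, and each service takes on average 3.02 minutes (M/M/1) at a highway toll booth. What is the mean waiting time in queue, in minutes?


λ = 60/7.57 = 7.9260 /hr
μ = 60/3.02 = 19.8675 /hr
ρ = λ/μ = 7.9260/19.8675 = 0.3989
Wq = ρ/(μ−λ) = 0.3989/(19.8675−7.9260) = 0.03341 hr
In minutes: 0.03341·60 = 2.004 min

Final: 2.004 min


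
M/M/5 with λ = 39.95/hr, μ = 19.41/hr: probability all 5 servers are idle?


a = λ/μ = 39.95/19.41 = 2.0582; ρ = a/c = 0.4116
Σ_{k=0}^{4} a^k/k! (terms k=0..4) = 1.00000 + 2.05822 + 2.11813 + 1.45319 + 0.74775 = 7.37728
Tail: a^5/(5!(1−ρ)) = 36.93654/(120·0.5884) = 0.52316
P₀ = 1/(7.37728 + 0.52316) = 1/7.90044 = 0.126575

Final: 0.126575


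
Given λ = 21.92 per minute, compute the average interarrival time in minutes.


Mean interarrival time = 1/λ = 1/21.92 minute = 0.04562 minute
In minutes: 0.04562 × 1 = 0.04562 min

Final: 0.04562 min


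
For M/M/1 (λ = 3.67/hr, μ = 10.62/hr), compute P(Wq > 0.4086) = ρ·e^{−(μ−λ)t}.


ρ = 3.67/10.62 = 0.3456
P(Wq > t) = ρ·e^{−(μ−λ)t} = 0.3456·e^{−2.8398}
= 0.3456·0.058439 = 0.020195

Final: 0.020195


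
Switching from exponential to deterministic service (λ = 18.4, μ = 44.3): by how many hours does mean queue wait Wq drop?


ρ = 18.4/44.3 = 0.4153
Wq(M/M/1) = ρ/(μ−λ) = 0.4153/25.90 = 0.01604 hr
Wq(M/D/1) = ρ/(2(μ−λ)) = 0.008018 hr
Savings = 0.01604 − 0.008018 = 0.008018 hr

Final: 0.008018 hr


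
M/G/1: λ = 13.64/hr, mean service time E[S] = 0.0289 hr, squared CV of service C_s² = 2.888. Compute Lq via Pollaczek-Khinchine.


ρ = λ·E[S] = 13.64·0.0289 = 0.3942
Lq = ρ²(1+C_s²)/(2(1−ρ)) = 0.1554·(1+2.888)/(2·0.6058)
= 0.1554·3.8880/1.2116 = 0.49864

Final: 0.49864


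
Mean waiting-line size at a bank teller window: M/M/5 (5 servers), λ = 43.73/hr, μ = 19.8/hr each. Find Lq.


a = λ/μ = 2.2086; ρ = a/5 = 0.4417
P₀ = 0.108474
Lq = P₀·a^c·ρ / (c!·(1−ρ)²) = 0.108474·52.54984·0.4417/(120·0.31168)
= 0.06732

Final: 0.06732


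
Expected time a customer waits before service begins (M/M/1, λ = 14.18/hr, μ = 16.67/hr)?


ρ = 14.18/16.67 = 0.8506
Wq = ρ/(μ−λ) = 0.8506/(16.67 − 14.18) = 0.8506/2.49 = 0.3416 hr

Final: 0.3416 hr


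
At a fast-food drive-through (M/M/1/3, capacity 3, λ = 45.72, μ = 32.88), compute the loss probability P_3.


ρ = λ/μ = 45.72/32.88 = 1.3905
P_K = (1−ρ)ρ^K/(1−ρ^(K+1)) = (-0.3905·2.688582)/(1 − 3.738502)
= -1.049921/-2.738502 = 0.383392

Final: 0.383392


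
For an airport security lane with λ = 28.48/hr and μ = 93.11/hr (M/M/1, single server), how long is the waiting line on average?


ρ = 28.48/93.11 = 0.3059
Lq = ρ²/(1−ρ) = 0.09356/0.6941 = 0.1348

Final: 0.1348


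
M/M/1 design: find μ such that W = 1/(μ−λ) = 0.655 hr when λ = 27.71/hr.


W = 1/(μ−λ) ⇒ μ − λ = 1/W = 1/0.655 = 1.5267
μ = λ + 1/W = 27.71 + 1.5267 = 29.2367 per hr

Final: 29.2367 /hr


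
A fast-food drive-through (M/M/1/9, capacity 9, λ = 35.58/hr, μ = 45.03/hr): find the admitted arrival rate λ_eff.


ρ = 0.7901; P_K = (1−ρ)ρ^9/(1−ρ^10) = 0.027832
λ_eff = λ(1 − P_K) = 35.58·(1 − 0.027832) = 35.58·0.972168 = 34.5897 /hr

Final: 34.5897 /hr


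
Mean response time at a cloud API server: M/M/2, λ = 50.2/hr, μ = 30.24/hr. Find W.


a = 1.6601; ρ = 0.8300; P₀ = 0.092880
Lq = P₀·a^c·ρ/(c!(1−ρ)²) = 3.67678
Wq = Lq/λ = 3.67678/50.2 = 0.07324 hr
W = Wq + 1/μ = 0.07324 + 0.03307 = 0.10631 hr

Final: 0.10631 hr


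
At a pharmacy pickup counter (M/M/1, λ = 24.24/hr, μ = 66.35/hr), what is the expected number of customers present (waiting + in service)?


ρ = λ/μ = 24.24/66.35 = 0.3653
L = ρ/(1−ρ) = 0.3653/(1 − 0.3653) = 0.3653/0.6347 = 0.5756

Final: 0.5756


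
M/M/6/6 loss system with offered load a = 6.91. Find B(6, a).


B(c,a) = (a^c/c!) / Σ_{k=0}^{c} a^k/k!
a^6/6! = 151.194429
Σ terms (k=0..6): 1.00000 + 6.91000 + 23.87405 + 54.98990 + 94.99504 + 131.28315 + 151.19443 = 464.246568
B = 151.194429/464.246568 = 0.325677

Final: 0.325677


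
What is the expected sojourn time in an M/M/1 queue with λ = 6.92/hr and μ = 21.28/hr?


W = 1/(μ−λ) = 1/(21.28 − 6.92) = 1/14.36 = 0.06964 hr

Final: 0.06964 hr


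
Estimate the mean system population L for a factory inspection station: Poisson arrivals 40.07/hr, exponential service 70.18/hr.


ρ = λ/μ = 40.07/70.18 = 0.5710
L = ρ/(1−ρ) = 0.5710/(1 − 0.5710) = 0.5710/0.4290 = 1.3308

Final: 1.3308


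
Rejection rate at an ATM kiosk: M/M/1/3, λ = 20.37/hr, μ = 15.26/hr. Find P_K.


ρ = λ/μ = 20.37/15.26 = 1.3349
P_K = (1−ρ)ρ^K/(1−ρ^(K+1)) = (-0.3349·2.378535)/(1 − 3.175016)
= -0.796482/-2.175016 = 0.366196

Final: 0.366196


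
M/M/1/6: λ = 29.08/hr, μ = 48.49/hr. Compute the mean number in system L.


ρ = 29.08/48.49 = 0.5997
L = ρ[1 − (K+1)ρ^K + Kρ^(K+1)] / [(1−ρ)(1−ρ^(K+1))]
Numerator: 0.5997·(1 − 7·0.046521 + 6·0.027899) = 0.504805
Denominator: (0.4003)·(0.972101) = 0.389121
L = 0.504805/0.389121 = 1.2973

Final: 1.2973


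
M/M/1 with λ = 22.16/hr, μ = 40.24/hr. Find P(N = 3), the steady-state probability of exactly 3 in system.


ρ = 22.16/40.24 = 0.5507
P_n = (1−ρ)·ρ^n = (1 − 0.5507)·0.5507^3 = 0.4493·0.167007 = 0.075037

Final: 0.075037


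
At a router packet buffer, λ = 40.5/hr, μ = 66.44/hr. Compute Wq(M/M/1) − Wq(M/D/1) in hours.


ρ = 40.5/66.44 = 0.6096
Wq(M/M/1) = ρ/(μ−λ) = 0.6096/25.94 = 0.02350 hr
Wq(M/D/1) = ρ/(2(μ−λ)) = 0.01175 hr
Savings = 0.02350 − 0.01175 = 0.01175 hr

Final: 0.01175 hr


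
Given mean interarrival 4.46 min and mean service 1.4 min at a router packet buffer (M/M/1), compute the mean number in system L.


λ = 60/4.46 = 13.4529 /hr
μ = 60/1.4 = 42.8571 /hr
ρ = λ/μ = 13.4529/42.8571 = 0.3139
L = ρ/(1−ρ) = 0.3139/0.6861 = 0.4575

Final: 0.4575


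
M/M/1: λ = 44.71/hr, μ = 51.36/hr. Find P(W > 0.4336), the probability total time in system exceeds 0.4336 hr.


W ~ Exponential(μ−λ) for M/M/1.
μ − λ = 51.36 − 44.71 = 6.6500
P(W > t) = e^{−(μ−λ)t} = e^{−2.8834} = 0.055942

Final: 0.055942


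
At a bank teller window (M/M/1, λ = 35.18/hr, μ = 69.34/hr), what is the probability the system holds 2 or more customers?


ρ = 35.18/69.34 = 0.5074
P(N ≥ n) = ρ^n = 0.5074^2 = 0.257409

Final: 0.257409


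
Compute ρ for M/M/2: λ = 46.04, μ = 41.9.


ρ = λ/(cμ) = 46.04/(2·41.9) = 46.04/83.80 = 0.5494

Final: 0.5494


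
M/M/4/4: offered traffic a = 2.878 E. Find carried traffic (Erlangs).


B(4,2.878) = 0.192484 (Erlang-B)
Carried load = a(1 − B) = 2.878·(1 − 0.192484) = 2.878·0.807516 = 2.3240 E

Final: 2.3240 Erlangs


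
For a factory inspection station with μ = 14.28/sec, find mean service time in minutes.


Mean service time = 1/μ = 1/14.28 second = 0.07003 second
In minutes: 0.07003 × 0.0166667 = 0.001167 min

Final: 0.001167 min


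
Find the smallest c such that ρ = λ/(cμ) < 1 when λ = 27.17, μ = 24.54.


Stability requires cμ > λ ⇔ c > λ/μ.
λ/μ = 27.17/24.54 = 1.1072
Minimum integer c = ⌊1.1072⌋ + 1 = 2
Check: 2·24.54 = 49.08 > 27.17, while 1·24.54 = 24.54 ≤ 27.17

Final: 2 servers


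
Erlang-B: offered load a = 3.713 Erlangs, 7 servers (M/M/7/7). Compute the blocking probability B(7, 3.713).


B(c,a) = (a^c/c!) / Σ_{k=0}^{c} a^k/k!
a^7/7! = 1.930386
Σ terms (k=0..7): 1.00000 + 3.71300 + 6.89318 + 8.53146 + 7.91933 + 5.88090 + 3.63929 + 1.93039 = 39.507558
B = 1.930386/39.507558 = 0.048861

Final: 0.048861


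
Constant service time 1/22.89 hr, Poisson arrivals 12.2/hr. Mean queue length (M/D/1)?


ρ = 12.2/22.89 = 0.5330
M/D/1: Lq = ρ²/(2(1−ρ)) = 0.2841/(2·0.4670) = 0.30413

Final: 0.30413


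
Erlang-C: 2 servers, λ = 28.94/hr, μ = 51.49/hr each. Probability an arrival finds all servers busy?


a = λ/μ = 0.5621; ρ = a/2 = 0.2810
P₀ = 0.561249 (from M/M/c formula)
C(c,a) = [a^c/(c!(1−ρ))]·P₀ = [0.31590/(2·0.7190)]·0.561249
= 0.21969·0.561249 = 0.123300

Final: 0.123300


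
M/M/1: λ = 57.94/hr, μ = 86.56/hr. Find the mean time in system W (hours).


W = 1/(μ−λ) = 1/(86.56 − 57.94) = 1/28.62 = 0.03494 hr

Final: 0.03494 hr


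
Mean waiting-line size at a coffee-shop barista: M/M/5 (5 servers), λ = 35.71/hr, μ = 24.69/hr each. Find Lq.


a = λ/μ = 1.4463; ρ = a/5 = 0.2893
P₀ = 0.235124
Lq = P₀·a^c·ρ / (c!·(1−ρ)²) = 0.235124·6.32913·0.2893/(120·0.50514)
= 0.007101

Final: 0.007101


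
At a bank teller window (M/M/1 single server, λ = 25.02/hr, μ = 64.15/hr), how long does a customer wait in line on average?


ρ = 25.02/64.15 = 0.3900
Wq = ρ/(μ−λ) = 0.3900/(64.15 − 25.02) = 0.3900/39.13 = 0.009967 hr

Final: 0.009967 hr


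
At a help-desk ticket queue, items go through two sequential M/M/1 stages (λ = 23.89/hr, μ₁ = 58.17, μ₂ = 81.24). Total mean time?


Each node sees arrival rate λ = 23.89/hr (tandem ⇒ throughput preserved).
W₁ = 1/(μ₁−λ) = 1/(58.17−23.89) = 0.02917 hr
W₂ = 1/(μ₂−λ) = 1/(81.24−23.89) = 0.01744 hr
W_total = W₁ + W₂ = 0.02917 + 0.01744 = 0.04661 hr

Final: 0.04661 hr


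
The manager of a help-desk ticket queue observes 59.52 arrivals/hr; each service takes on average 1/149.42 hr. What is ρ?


ρ = λ/μ = 59.52/149.42 = 0.3983

Final: 0.3983


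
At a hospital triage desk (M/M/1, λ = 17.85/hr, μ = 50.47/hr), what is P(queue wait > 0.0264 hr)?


ρ = 17.85/50.47 = 0.3537
P(Wq > t) = ρ·e^{−(μ−λ)t} = 0.3537·e^{−0.8612}
= 0.3537·0.422668 = 0.149487

Final: 0.149487


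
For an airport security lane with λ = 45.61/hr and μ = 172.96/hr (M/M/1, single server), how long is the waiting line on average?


ρ = 45.61/172.96 = 0.2637
Lq = ρ²/(1−ρ) = 0.06954/0.7363 = 0.09444

Final: 0.09444


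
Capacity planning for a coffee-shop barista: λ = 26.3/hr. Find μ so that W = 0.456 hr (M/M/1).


W = 1/(μ−λ) ⇒ μ − λ = 1/W = 1/0.456 = 2.1930
μ = λ + 1/W = 26.3 + 2.1930 = 28.4930 per hr

Final: 28.4930 /hr


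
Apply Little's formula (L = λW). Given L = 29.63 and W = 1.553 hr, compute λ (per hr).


λ = L/W = 29.63/1.553 = 19.0792 /hr

Final: 19.0792 /hr


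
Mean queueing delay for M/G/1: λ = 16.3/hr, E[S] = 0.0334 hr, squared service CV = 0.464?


ρ = λ·E[S] = 16.3·0.0334 = 0.5444
E[S²] = E[S]²(1+C_s²) = 0.0334²·(1+0.464) = 0.001633
Wq = λ·E[S²]/(2(1−ρ)) = 16.3·0.001633/(2·0.4556) = 0.02922 hr

Final: 0.02922 hr


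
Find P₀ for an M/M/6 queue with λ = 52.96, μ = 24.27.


a = λ/μ = 52.96/24.27 = 2.1821; ρ = a/c = 0.3637
Σ_{k=0}^{5} a^k/k! (terms k=0..5) = 1.00000 + 2.18212 + 2.38082 + 1.73174 + 0.94472 + 0.41230 = 8.65169
Tail: a^6/(6!(1−ρ)) = 107.96157/(720·0.6363) = 0.23565
P₀ = 1/(8.65169 + 0.23565) = 1/8.88734 = 0.112520

Final: 0.112520


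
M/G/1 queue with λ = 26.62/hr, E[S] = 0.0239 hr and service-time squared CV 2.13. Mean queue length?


ρ = λ·E[S] = 26.62·0.0239 = 0.6362
Lq = ρ²(1+C_s²)/(2(1−ρ)) = 0.4048·(1+2.13)/(2·0.3638)
= 0.4048·3.1300/0.7276 = 1.74135

Final: 1.74135


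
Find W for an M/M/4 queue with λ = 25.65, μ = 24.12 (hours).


a = 1.0634; ρ = 0.2659; P₀ = 0.344602
Lq = P₀·a^c·ρ/(c!(1−ρ)²) = 0.009058
Wq = Lq/λ = 0.009058/25.65 = 0.0003531 hr
W = Wq + 1/μ = 0.0003531 + 0.04146 = 0.04181 hr

Final: 0.04181 hr


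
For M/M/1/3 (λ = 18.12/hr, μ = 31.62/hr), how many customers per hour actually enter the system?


ρ = 0.5731; P_K = (1−ρ)ρ^3/(1−ρ^4) = 0.090057
λ_eff = λ(1 − P_K) = 18.12·(1 − 0.090057) = 18.12·0.909943 = 16.4882 /hr

Final: 16.4882 /hr


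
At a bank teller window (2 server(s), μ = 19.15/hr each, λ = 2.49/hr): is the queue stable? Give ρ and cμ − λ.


Total capacity cμ = 2·19.15 = 38.30/hr
ρ = λ/(cμ) = 2.49/38.30 = 0.06501
Stable ⇔ ρ < 1: YES
Spare capacity = cμ − λ = 38.30 − 2.49 = 35.81/hr

Final: ρ = 0.06501; stable; margin = 35.81/hr


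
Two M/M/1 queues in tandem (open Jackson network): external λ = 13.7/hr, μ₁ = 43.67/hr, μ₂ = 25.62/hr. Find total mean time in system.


Each node sees arrival rate λ = 13.7/hr (tandem ⇒ throughput preserved).
W₁ = 1/(μ₁−λ) = 1/(43.67−13.7) = 0.03337 hr
W₂ = 1/(μ₂−λ) = 1/(25.62−13.7) = 0.08389 hr
W_total = W₁ + W₂ = 0.03337 + 0.08389 = 0.11726 hr

Final: 0.11726 hr


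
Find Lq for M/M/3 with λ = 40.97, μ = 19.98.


a = λ/μ = 2.0506; ρ = a/3 = 0.6835
P₀ = 0.103162
Lq = P₀·a^c·ρ / (c!·(1−ρ)²) = 0.103162·8.62207·0.6835/(6·0.10016)
= 1.01164

Final: 1.01164


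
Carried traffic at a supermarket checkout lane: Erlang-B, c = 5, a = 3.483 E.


B(5,3.483) = 0.152586 (Erlang-B)
Carried load = a(1 − B) = 3.483·(1 − 0.152586) = 3.483·0.847414 = 2.9515 E

Final: 2.9515 Erlangs


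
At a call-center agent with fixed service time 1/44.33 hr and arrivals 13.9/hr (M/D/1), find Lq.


ρ = 13.9/44.33 = 0.3136
M/D/1: Lq = ρ²/(2(1−ρ)) = 0.09832/(2·0.6864) = 0.07161

Final: 0.07161


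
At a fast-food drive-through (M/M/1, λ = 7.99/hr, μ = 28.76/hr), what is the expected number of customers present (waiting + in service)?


ρ = λ/μ = 7.99/28.76 = 0.2778
L = ρ/(1−ρ) = 0.2778/(1 − 0.2778) = 0.2778/0.7222 = 0.3847

Final: 0.3847


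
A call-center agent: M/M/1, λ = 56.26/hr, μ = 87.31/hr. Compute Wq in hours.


ρ = 56.26/87.31 = 0.6444
Wq = ρ/(μ−λ) = 0.6444/(87.31 − 56.26) = 0.6444/31.05 = 0.02075 hr

Final: 0.02075 hr


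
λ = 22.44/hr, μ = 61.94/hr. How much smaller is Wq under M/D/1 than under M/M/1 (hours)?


ρ = 22.44/61.94 = 0.3623
Wq(M/M/1) = ρ/(μ−λ) = 0.3623/39.50 = 0.009172 hr
Wq(M/D/1) = ρ/(2(μ−λ)) = 0.004586 hr
Savings = 0.009172 − 0.004586 = 0.004586 hr

Final: 0.004586 hr


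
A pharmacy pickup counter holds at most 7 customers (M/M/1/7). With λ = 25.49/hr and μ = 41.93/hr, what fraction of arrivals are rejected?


ρ = λ/μ = 25.49/41.93 = 0.6079
P_K = (1−ρ)ρ^K/(1−ρ^(K+1)) = (0.3921·0.030684)/(1 − 0.018653)
= 0.012031/0.981347 = 0.012259

Final: 0.012259


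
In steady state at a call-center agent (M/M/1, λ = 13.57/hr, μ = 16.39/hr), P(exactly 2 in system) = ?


ρ = 13.57/16.39 = 0.8279
P_n = (1−ρ)·ρ^n = (1 − 0.8279)·0.8279^2 = 0.1721·0.685491 = 0.117943

Final: 0.117943


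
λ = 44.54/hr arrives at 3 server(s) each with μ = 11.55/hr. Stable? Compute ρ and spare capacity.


Total capacity cμ = 3·11.55 = 34.65/hr
ρ = λ/(cμ) = 44.54/34.65 = 1.2854
Stable ⇔ ρ < 1: NO
Spare capacity = cμ − λ = 34.65 − 44.54 = -9.89/hr

Final: ρ = 1.2854; unstable; margin = -9.89/hr


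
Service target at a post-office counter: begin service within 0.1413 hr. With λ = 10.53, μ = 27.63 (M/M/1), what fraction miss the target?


ρ = 10.53/27.63 = 0.3811
P(Wq > t) = ρ·e^{−(μ−λ)t} = 0.3811·e^{−2.4162}
= 0.3811·0.089257 = 0.034017

Final: 0.034017


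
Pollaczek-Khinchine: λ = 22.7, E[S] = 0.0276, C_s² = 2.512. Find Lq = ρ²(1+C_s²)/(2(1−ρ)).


ρ = λ·E[S] = 22.7·0.0276 = 0.6265
Lq = ρ²(1+C_s²)/(2(1−ρ)) = 0.3925·(1+2.512)/(2·0.3735)
= 0.3925·3.5120/0.7470 = 1.84556

Final: 1.84556


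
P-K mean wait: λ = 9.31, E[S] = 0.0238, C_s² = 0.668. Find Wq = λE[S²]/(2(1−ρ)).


ρ = λ·E[S] = 9.31·0.0238 = 0.2216
E[S²] = E[S]²(1+C_s²) = 0.0238²·(1+0.668) = 0.0009448
Wq = λ·E[S²]/(2(1−ρ)) = 9.31·0.0009448/(2·0.7784) = 0.005650 hr

Final: 0.005650 hr


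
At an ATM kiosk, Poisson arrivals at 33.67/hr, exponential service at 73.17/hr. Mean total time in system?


W = 1/(μ−λ) = 1/(73.17 − 33.67) = 1/39.50 = 0.02532 hr

Final: 0.02532 hr


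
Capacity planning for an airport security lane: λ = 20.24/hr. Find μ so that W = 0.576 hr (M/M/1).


W = 1/(μ−λ) ⇒ μ − λ = 1/W = 1/0.576 = 1.7361
μ = λ + 1/W = 20.24 + 1.7361 = 21.9761 per hr

Final: 21.9761 /hr


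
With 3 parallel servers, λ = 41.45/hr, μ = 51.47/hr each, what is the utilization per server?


ρ = λ/(cμ) = 41.45/(3·51.47) = 41.45/154.41 = 0.2684

Final: 0.2684


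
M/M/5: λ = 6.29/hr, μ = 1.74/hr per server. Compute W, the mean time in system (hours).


a = 3.6149; ρ = 0.7230; P₀ = 0.022367
Lq = P₀·a^c·ρ/(c!(1−ρ)²) = 1.08412
Wq = Lq/λ = 1.08412/6.29 = 0.17236 hr
W = Wq + 1/μ = 0.17236 + 0.57471 = 0.74707 hr

Final: 0.74707 hr


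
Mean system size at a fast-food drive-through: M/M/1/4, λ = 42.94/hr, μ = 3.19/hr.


ρ = 42.94/3.19 = 13.4608
L = ρ[1 − (K+1)ρ^K + Kρ^(K+1)] / [(1−ρ)(1−ρ^(K+1))]
Numerator: 13.4608·(1 − 5·32831.099565 + 4·441933.359031) = 21585479.501758
Denominator: (-12.4608)·(-441932.359031) = 5506837.389178
L = 21585479.501758/5506837.389178 = 3.9198

Final: 3.9198


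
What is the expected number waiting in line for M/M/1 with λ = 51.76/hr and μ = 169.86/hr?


ρ = 51.76/169.86 = 0.3047
Lq = ρ²/(1−ρ) = 0.09286/0.6953 = 0.1336

Final: 0.1336


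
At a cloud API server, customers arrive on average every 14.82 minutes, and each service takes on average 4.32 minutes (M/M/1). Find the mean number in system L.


λ = 60/14.82 = 4.0486 /hr
μ = 60/4.32 = 13.8889 /hr
ρ = λ/μ = 4.0486/13.8889 = 0.2915
L = ρ/(1−ρ) = 0.2915/0.7085 = 0.4114

Final: 0.4114


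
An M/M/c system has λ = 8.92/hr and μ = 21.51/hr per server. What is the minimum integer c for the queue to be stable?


Stability requires cμ > λ ⇔ c > λ/μ.
λ/μ = 8.92/21.51 = 0.4147
Minimum integer c = ⌊0.4147⌋ + 1 = 1
Check: 1·21.51 = 21.51 > 8.92, while 0·21.51 = 0.00 ≤ 8.92

Final: 1 servers


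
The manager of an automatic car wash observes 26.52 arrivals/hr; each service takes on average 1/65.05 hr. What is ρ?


ρ = λ/μ = 26.52/65.05 = 0.4077

Final: 0.4077


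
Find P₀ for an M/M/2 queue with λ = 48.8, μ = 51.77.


a = λ/μ = 48.8/51.77 = 0.9426; ρ = a/c = 0.4713
Σ_{k=0}^{1} a^k/k! (terms k=0..1) = 1.00000 + 0.94263 = 1.94263
Tail: a^2/(2!(1−ρ)) = 0.88855/(2·0.5287) = 0.84034
P₀ = 1/(1.94263 + 0.84034) = 1/2.78297 = 0.359328

Final: 0.359328


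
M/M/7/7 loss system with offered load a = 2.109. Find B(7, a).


B(c,a) = (a^c/c!) / Σ_{k=0}^{c} a^k/k!
a^7/7! = 0.036822
Σ terms (k=0..7): 1.00000 + 2.10900 + 2.22394 + 1.56343 + 0.82432 + 0.34770 + 0.12222 + 0.03682 = 8.227424
B = 0.036822/8.227424 = 0.004476

Final: 0.004476


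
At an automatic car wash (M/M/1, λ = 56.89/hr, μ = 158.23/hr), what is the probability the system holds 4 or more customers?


ρ = 56.89/158.23 = 0.3595
P(N ≥ n) = ρ^n = 0.3595^4 = 0.016710

Final: 0.016710


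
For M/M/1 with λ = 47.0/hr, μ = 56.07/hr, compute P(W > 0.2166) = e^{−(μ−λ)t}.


W ~ Exponential(μ−λ) for M/M/1.
μ − λ = 56.07 − 47.0 = 9.0700
P(W > t) = e^{−(μ−λ)t} = e^{−1.9646} = 0.140217

Final: 0.140217


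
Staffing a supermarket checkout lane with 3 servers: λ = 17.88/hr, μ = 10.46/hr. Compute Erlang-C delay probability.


a = λ/μ = 1.7094; ρ = a/3 = 0.5698
P₀ = 0.163792 (from M/M/c formula)
C(c,a) = [a^c/(c!(1−ρ))]·P₀ = [4.99468/(6·0.4302)]·0.163792
= 1.93498·0.163792 = 0.316933

Final: 0.316933


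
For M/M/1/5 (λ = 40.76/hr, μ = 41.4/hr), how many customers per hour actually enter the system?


ρ = 0.9845; P_K = (1−ρ)ρ^5/(1−ρ^6) = 0.160243
λ_eff = λ(1 − P_K) = 40.76·(1 − 0.160243) = 40.76·0.839757 = 34.2285 /hr

Final: 34.2285 /hr


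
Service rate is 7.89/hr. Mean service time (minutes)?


Mean service time = 1/μ = 1/7.89 hour = 0.12674 hour
In minutes: 0.12674 × 60 = 7.6046 min

Final: 7.6046 min


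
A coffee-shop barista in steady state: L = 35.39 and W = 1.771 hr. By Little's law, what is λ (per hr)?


λ = L/W = 35.39/1.771 = 19.9831 /hr

Final: 19.9831 /hr


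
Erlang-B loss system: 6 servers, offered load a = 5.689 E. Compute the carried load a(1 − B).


B(6,5.689) = 0.242772 (Erlang-B)
Carried load = a(1 − B) = 5.689·(1 − 0.242772) = 5.689·0.757228 = 4.3079 E

Final: 4.3079 Erlangs


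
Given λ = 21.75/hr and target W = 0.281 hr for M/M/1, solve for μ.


W = 1/(μ−λ) ⇒ μ − λ = 1/W = 1/0.281 = 3.5587
μ = λ + 1/W = 21.75 + 3.5587 = 25.3087 per hr

Final: 25.3087 /hr


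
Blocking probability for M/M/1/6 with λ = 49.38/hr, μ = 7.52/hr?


ρ = λ/μ = 49.38/7.52 = 6.5665
P_K = (1−ρ)ρ^K/(1−ρ^(K+1)) = (-5.5665·80167.708509)/(1 − 526420.405077)
= -446252.696568/-526419.405077 = 0.847713

Final: 0.847713


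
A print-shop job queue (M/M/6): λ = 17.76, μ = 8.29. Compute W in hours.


a = 2.1423; ρ = 0.3571; P₀ = 0.117116
Lq = P₀·a^c·ρ/(c!(1−ρ)²) = 0.01358
Wq = Lq/λ = 0.01358/17.76 = 0.0007648 hr
W = Wq + 1/μ = 0.0007648 + 0.12063 = 0.12139 hr

Final: 0.12139 hr


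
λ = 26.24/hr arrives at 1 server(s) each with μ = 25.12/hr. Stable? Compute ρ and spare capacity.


Total capacity cμ = 1·25.12 = 25.12/hr
ρ = λ/(cμ) = 26.24/25.12 = 1.0446
Stable ⇔ ρ < 1: NO
Spare capacity = cμ − λ = 25.12 − 26.24 = -1.12/hr

Final: ρ = 1.0446; unstable; margin = -1.12/hr


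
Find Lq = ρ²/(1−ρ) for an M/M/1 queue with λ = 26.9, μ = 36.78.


ρ = 26.9/36.78 = 0.7314
Lq = ρ²/(1−ρ) = 0.5349/0.2686 = 1.9913

Final: 1.9913


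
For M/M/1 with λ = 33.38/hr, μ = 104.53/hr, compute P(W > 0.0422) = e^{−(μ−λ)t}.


W ~ Exponential(μ−λ) for M/M/1.
μ − λ = 104.53 − 33.38 = 71.1500
P(W > t) = e^{−(μ−λ)t} = e^{−3.0025} = 0.049661

Final: 0.049661


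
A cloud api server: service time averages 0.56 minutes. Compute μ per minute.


μ = 1/(service time) in consistent units.
1 minute = 1 min, so μ = 1/0.56 = 1.7857 per minute

Final: 1.7857 /min


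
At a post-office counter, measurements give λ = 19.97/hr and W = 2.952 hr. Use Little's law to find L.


L = λW = 19.97·2.952 = 58.9514

Final: 58.9514


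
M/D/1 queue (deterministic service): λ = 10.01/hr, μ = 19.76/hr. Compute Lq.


ρ = 10.01/19.76 = 0.5066
M/D/1: Lq = ρ²/(2(1−ρ)) = 0.2566/(2·0.4934) = 0.26004

Final: 0.26004


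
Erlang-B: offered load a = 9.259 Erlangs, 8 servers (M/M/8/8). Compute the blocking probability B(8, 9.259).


B(c,a) = (a^c/c!) / Σ_{k=0}^{c} a^k/k!
a^8/8! = 1339.652471
Σ terms (k=0..8): 1.00000 + 9.25900 + 42.86454 + 132.29426 + 306.22814 + 567.07327 + 875.08856 + 1157.49214 + 1339.65247 = 4430.952385
B = 1339.652471/4430.952385 = 0.302340

Final: 0.302340


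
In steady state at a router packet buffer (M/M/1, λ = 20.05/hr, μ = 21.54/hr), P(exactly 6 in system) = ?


ρ = 20.05/21.54 = 0.9308
P_n = (1−ρ)·ρ^n = (1 − 0.9308)·0.9308^6 = 0.06917·0.650447 = 0.044994

Final: 0.044994


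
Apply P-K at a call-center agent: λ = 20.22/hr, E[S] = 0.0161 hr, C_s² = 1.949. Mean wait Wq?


ρ = λ·E[S] = 20.22·0.0161 = 0.3255
E[S²] = E[S]²(1+C_s²) = 0.0161²·(1+1.949) = 0.0007644
Wq = λ·E[S²]/(2(1−ρ)) = 20.22·0.0007644/(2·0.6745) = 0.01146 hr

Final: 0.01146 hr


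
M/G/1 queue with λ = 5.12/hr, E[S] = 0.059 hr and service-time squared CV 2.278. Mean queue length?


ρ = λ·E[S] = 5.12·0.059 = 0.3021
Lq = ρ²(1+C_s²)/(2(1−ρ)) = 0.09125·(1+2.278)/(2·0.6979)
= 0.09125·3.2780/1.3958 = 0.21430

Final: 0.21430


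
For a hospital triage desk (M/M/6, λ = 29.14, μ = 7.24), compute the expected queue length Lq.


a = λ/μ = 4.0249; ρ = a/6 = 0.6708
P₀ = 0.016217
Lq = P₀·a^c·ρ / (c!·(1−ρ)²) = 0.016217·4251.14470·0.6708/(720·0.10837)
= 0.59272

Final: 0.59272


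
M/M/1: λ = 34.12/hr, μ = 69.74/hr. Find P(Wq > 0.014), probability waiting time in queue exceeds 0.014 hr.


ρ = 34.12/69.74 = 0.4892
P(Wq > t) = ρ·e^{−(μ−λ)t} = 0.4892·e^{−0.4987}
= 0.4892·0.607332 = 0.297135

Final: 0.297135


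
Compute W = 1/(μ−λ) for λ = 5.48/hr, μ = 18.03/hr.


W = 1/(μ−λ) = 1/(18.03 − 5.48) = 1/12.55 = 0.07968 hr

Final: 0.07968 hr


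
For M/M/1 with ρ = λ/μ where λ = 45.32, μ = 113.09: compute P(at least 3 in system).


ρ = 45.32/113.09 = 0.4007
P(N ≥ n) = ρ^n = 0.4007^3 = 0.064357

Final: 0.064357


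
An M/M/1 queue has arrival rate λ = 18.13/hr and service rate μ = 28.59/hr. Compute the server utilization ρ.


ρ = λ/μ = 18.13/28.59 = 0.6341

Final: 0.6341


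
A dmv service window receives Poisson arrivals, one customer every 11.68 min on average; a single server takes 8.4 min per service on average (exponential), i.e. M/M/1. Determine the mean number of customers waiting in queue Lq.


λ = 60/11.68 = 5.1370 /hr
μ = 60/8.4 = 7.1429 /hr
ρ = λ/μ = 5.1370/7.1429 = 0.7192
Lq = ρ²/(1−ρ) = 0.5172/0.2808 = 1.8418

Final: 1.8418


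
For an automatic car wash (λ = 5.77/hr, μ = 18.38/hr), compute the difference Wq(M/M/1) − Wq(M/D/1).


ρ = 5.77/18.38 = 0.3139
Wq(M/M/1) = ρ/(μ−λ) = 0.3139/12.61 = 0.02490 hr
Wq(M/D/1) = ρ/(2(μ−λ)) = 0.01245 hr
Savings = 0.02490 − 0.01245 = 0.01245 hr

Final: 0.01245 hr


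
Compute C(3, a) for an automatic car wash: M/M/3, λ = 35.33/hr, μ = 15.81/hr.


a = λ/μ = 2.2347; ρ = a/3 = 0.7449
P₀ = 0.076794 (from M/M/c formula)
C(c,a) = [a^c/(c!(1−ρ))]·P₀ = [11.15926/(6·0.2551)]·0.076794
= 7.29041·0.076794 = 0.559856

Final: 0.559856


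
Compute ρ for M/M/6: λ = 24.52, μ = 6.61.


ρ = λ/(cμ) = 24.52/(6·6.61) = 24.52/39.66 = 0.6183

Final: 0.6183


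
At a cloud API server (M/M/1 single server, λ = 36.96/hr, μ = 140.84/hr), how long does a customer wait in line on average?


ρ = 36.96/140.84 = 0.2624
Wq = ρ/(μ−λ) = 0.2624/(140.84 − 36.96) = 0.2624/103.88 = 0.002526 hr

Final: 0.002526 hr


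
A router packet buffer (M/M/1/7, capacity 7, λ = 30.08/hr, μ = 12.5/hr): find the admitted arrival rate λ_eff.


ρ = 2.4064; P_K = (1−ρ)ρ^7/(1−ρ^8) = 0.584962
λ_eff = λ(1 − P_K) = 30.08·(1 − 0.584962) = 30.08·0.415038 = 12.4844 /hr

Final: 12.4844 /hr


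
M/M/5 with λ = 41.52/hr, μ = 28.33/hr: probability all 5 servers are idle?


a = λ/μ = 41.52/28.33 = 1.4656; ρ = a/c = 0.2931
Σ_{k=0}^{4} a^k/k! (terms k=0..4) = 1.00000 + 1.46558 + 1.07397 + 0.52466 + 0.19223 = 4.25645
Tail: a^5/(5!(1−ρ)) = 6.76167/(120·0.7069) = 0.07971
P₀ = 1/(4.25645 + 0.07971) = 1/4.33616 = 0.230619

Final: 0.230619


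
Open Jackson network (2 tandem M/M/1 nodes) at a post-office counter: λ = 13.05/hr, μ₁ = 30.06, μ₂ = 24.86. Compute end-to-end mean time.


Each node sees arrival rate λ = 13.05/hr (tandem ⇒ throughput preserved).
W₁ = 1/(μ₁−λ) = 1/(30.06−13.05) = 0.05879 hr
W₂ = 1/(μ₂−λ) = 1/(24.86−13.05) = 0.08467 hr
W_total = W₁ + W₂ = 0.05879 + 0.08467 = 0.14346 hr

Final: 0.14346 hr


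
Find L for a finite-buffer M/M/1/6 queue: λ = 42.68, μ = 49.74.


ρ = 42.68/49.74 = 0.8581
L = ρ[1 − (K+1)ρ^K + Kρ^(K+1)] / [(1−ρ)(1−ρ^(K+1))]
Numerator: 0.8581·(1 − 7·0.399128 + 6·0.342476) = 0.223923
Denominator: (0.1419)·(0.657524) = 0.093328
L = 0.223923/0.093328 = 2.3993

Final: 2.3993


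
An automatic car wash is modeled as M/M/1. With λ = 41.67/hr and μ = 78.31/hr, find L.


ρ = λ/μ = 41.67/78.31 = 0.5321
L = ρ/(1−ρ) = 0.5321/(1 − 0.5321) = 0.5321/0.4679 = 1.1373

Final: 1.1373


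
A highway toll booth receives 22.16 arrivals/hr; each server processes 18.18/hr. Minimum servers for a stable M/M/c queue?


Stability requires cμ > λ ⇔ c > λ/μ.
λ/μ = 22.16/18.18 = 1.2189
Minimum integer c = ⌊1.2189⌋ + 1 = 2
Check: 2·18.18 = 36.36 > 22.16, while 1·18.18 = 18.18 ≤ 22.16

Final: 2 servers


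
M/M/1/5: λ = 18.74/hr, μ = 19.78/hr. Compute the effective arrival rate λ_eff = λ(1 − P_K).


ρ = 0.9474; P_K = (1−ρ)ρ^5/(1−ρ^6) = 0.144998
λ_eff = λ(1 − P_K) = 18.74·(1 − 0.144998) = 18.74·0.855002 = 16.0227 /hr

Final: 16.0227 /hr


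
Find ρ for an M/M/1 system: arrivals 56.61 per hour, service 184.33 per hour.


ρ = λ/μ = 56.61/184.33 = 0.3071

Final: 0.3071


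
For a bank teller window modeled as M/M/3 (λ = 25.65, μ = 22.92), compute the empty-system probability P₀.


a = λ/μ = 25.65/22.92 = 1.1191; ρ = a/c = 0.3730
Σ_{k=0}^{2} a^k/k! (terms k=0..2) = 1.00000 + 1.11911 + 0.62620 = 2.74531
Tail: a^3/(3!(1−ρ)) = 1.40158/(6·0.6270) = 0.37258
P₀ = 1/(2.74531 + 0.37258) = 1/3.11790 = 0.320729

Final: 0.320729


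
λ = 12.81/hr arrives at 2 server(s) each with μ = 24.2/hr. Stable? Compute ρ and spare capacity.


Total capacity cμ = 2·24.2 = 48.40/hr
ρ = λ/(cμ) = 12.81/48.40 = 0.2647
Stable ⇔ ρ < 1: YES
Spare capacity = cμ − λ = 48.40 − 12.81 = 35.59/hr

Final: ρ = 0.2647; stable; margin = 35.59/hr
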